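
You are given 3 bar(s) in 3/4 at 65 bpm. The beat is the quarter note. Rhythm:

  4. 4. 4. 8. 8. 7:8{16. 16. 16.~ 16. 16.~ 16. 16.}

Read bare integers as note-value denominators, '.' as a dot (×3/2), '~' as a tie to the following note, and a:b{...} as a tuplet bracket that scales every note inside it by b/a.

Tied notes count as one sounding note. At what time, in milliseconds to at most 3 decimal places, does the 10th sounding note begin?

note 10 onset = 60/7b = 7912.088ms

1. 0.0ms @ 0 + 1384.615ms (3/2)
2. 1384.615ms @ 3/2 + 1384.615ms (3/2)
3. 2769.231ms @ 3 + 1384.615ms (3/2)
4. 4153.846ms @ 9/2 + 692.308ms (3/4)
5. 4846.154ms @ 21/4 + 692.308ms (3/4)
6. 5538.462ms @ 6 + 395.604ms (3/7)
7. 5934.066ms @ 45/7 + 395.604ms (3/7)
8. 6329.67ms @ 48/7 + 791.209ms (6/7)
9. 7120.879ms @ 54/7 + 791.209ms (6/7)
10. 7912.088ms @ 60/7 + 395.604ms (3/7)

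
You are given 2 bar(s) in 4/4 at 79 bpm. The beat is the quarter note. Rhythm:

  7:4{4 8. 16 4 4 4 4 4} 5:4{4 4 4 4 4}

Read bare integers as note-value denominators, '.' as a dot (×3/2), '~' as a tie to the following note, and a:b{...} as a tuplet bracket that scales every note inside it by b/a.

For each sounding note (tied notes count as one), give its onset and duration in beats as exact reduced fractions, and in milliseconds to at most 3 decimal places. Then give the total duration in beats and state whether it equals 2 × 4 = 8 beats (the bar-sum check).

1) 0.0ms=0b +433.996ms=4/7b
2) 433.996ms=4/7b +325.497ms=3/7b
3) 759.494ms=1b +108.499ms=1/7b
4) 867.993ms=8/7b +433.996ms=4/7b
5) 1301.989ms=12/7b +433.996ms=4/7b
6) 1735.986ms=16/7b +433.996ms=4/7b
7) 2169.982ms=20/7b +433.996ms=4/7b
8) 2603.978ms=24/7b +433.996ms=4/7b
9) 3037.975ms=4b +607.595ms=4/5b
10) 3645.57ms=24/5b +607.595ms=4/5b
11) 4253.165ms=28/5b +607.595ms=4/5b
12) 4860.759ms=32/5b +607.595ms=4/5b
13) 5468.354ms=36/5b +607.595ms=4/5b
Σ=8b of 8 (79bpm 4/4) — PASS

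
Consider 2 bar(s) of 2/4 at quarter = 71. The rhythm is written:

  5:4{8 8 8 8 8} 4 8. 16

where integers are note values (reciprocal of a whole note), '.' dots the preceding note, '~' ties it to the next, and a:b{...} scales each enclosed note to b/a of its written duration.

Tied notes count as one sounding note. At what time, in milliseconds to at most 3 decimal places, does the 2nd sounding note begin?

1. 0.0ms @ 0 + 338.028ms (2/5)
2. 338.028ms @ 2/5 + 338.028ms (2/5)
3. 676.056ms @ 4/5 + 338.028ms (2/5)
4. 1014.085ms @ 6/5 + 338.028ms (2/5)
5. 1352.113ms @ 8/5 + 338.028ms (2/5)
6. 1690.141ms @ 2 + 845.07ms (1)
7. 2535.211ms @ 3 + 633.803ms (3/4)
8. 3169.014ms @ 15/4 + 211.268ms (1/4)

note 2 onset = 2/5b = 338.028ms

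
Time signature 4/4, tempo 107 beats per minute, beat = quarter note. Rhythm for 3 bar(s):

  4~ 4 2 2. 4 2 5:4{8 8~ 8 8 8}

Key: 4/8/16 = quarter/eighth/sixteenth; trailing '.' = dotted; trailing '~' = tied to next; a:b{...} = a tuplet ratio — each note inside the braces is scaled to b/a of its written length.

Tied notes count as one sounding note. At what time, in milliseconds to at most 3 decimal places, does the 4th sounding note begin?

1. 0.0ms @ 0 + 1121.495ms (2)
2. 1121.495ms @ 2 + 1121.495ms (2)
3. 2242.991ms @ 4 + 1682.243ms (3)
4. 3925.234ms @ 7 + 560.748ms (1)
5. 4485.981ms @ 8 + 1121.495ms (2)
6. 5607.477ms @ 10 + 224.299ms (2/5)
7. 5831.776ms @ 52/5 + 448.598ms (4/5)
8. 6280.374ms @ 56/5 + 224.299ms (2/5)
9. 6504.673ms @ 58/5 + 224.299ms (2/5)

note 4 onset = 7b = 3925.234ms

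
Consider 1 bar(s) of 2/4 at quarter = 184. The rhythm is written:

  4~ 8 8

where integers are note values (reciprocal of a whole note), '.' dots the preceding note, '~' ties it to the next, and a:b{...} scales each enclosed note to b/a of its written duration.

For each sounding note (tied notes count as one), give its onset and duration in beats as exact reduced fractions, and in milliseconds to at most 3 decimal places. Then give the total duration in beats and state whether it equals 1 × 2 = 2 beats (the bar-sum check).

1) 0.0ms=0b +489.13ms=3/2b
2) 489.13ms=3/2b +163.043ms=1/2b
Σ=2b of 2 (184bpm 2/4) — PASS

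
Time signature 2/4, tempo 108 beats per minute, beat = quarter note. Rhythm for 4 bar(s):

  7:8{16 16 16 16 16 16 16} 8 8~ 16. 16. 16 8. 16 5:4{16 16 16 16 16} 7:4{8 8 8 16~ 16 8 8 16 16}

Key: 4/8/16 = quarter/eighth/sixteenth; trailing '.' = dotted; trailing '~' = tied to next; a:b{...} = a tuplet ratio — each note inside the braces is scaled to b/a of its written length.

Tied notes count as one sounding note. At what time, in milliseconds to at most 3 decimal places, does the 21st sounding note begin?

note 21 onset = 46/7b = 3650.794ms

1. 0.0ms @ 0 + 158.73ms (2/7)
2. 158.73ms @ 2/7 + 158.73ms (2/7)
3. 317.46ms @ 4/7 + 158.73ms (2/7)
4. 476.19ms @ 6/7 + 158.73ms (2/7)
5. 634.921ms @ 8/7 + 158.73ms (2/7)
6. 793.651ms @ 10/7 + 158.73ms (2/7)
7. 952.381ms @ 12/7 + 158.73ms (2/7)
8. 1111.111ms @ 2 + 277.778ms (1/2)
9. 1388.889ms @ 5/2 + 486.111ms (7/8)
10. 1875.0ms @ 27/8 + 208.333ms (3/8)
11. 2083.333ms @ 15/4 + 138.889ms (1/4)
12. 2222.222ms @ 4 + 416.667ms (3/4)
13. 2638.889ms @ 19/4 + 138.889ms (1/4)
14. 2777.778ms @ 5 + 111.111ms (1/5)
15. 2888.889ms @ 26/5 + 111.111ms (1/5)
16. 3000.0ms @ 27/5 + 111.111ms (1/5)
17. 3111.111ms @ 28/5 + 111.111ms (1/5)
18. 3222.222ms @ 29/5 + 111.111ms (1/5)
19. 3333.333ms @ 6 + 158.73ms (2/7)
20. 3492.063ms @ 44/7 + 158.73ms (2/7)
21. 3650.794ms @ 46/7 + 158.73ms (2/7)
22. 3809.524ms @ 48/7 + 158.73ms (2/7)
23. 3968.254ms @ 50/7 + 158.73ms (2/7)
24. 4126.984ms @ 52/7 + 158.73ms (2/7)
25. 4285.714ms @ 54/7 + 79.365ms (1/7)
26. 4365.079ms @ 55/7 + 79.365ms (1/7)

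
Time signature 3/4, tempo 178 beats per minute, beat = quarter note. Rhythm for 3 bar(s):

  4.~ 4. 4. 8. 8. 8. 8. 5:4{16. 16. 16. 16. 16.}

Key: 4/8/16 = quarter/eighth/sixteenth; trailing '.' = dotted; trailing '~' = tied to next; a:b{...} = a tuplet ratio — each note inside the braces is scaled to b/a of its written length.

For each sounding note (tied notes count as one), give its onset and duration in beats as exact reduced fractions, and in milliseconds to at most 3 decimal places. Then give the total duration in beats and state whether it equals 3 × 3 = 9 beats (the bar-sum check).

1) 0.0ms=0b +1011.236ms=3b
2) 1011.236ms=3b +505.618ms=3/2b
3) 1516.854ms=9/2b +252.809ms=3/4b
4) 1769.663ms=21/4b +252.809ms=3/4b
5) 2022.472ms=6b +252.809ms=3/4b
6) 2275.281ms=27/4b +252.809ms=3/4b
7) 2528.09ms=15/2b +101.124ms=3/10b
8) 2629.213ms=39/5b +101.124ms=3/10b
9) 2730.337ms=81/10b +101.124ms=3/10b
10) 2831.461ms=42/5b +101.124ms=3/10b
11) 2932.584ms=87/10b +101.124ms=3/10b
Σ=9b of 9 (178bpm 3/4) — PASS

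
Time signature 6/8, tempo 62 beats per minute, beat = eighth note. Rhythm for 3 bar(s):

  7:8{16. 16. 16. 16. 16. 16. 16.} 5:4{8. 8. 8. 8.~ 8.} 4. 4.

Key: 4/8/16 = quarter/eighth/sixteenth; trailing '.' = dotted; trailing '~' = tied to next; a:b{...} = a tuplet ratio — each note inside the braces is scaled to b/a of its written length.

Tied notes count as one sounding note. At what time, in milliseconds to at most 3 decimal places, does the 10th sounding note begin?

1. 0.0ms @ 0 + 829.493ms (6/7)
2. 829.493ms @ 6/7 + 829.493ms (6/7)
3. 1658.986ms @ 12/7 + 829.493ms (6/7)
4. 2488.479ms @ 18/7 + 829.493ms (6/7)
5. 3317.972ms @ 24/7 + 829.493ms (6/7)
6. 4147.465ms @ 30/7 + 829.493ms (6/7)
7. 4976.959ms @ 36/7 + 829.493ms (6/7)
8. 5806.452ms @ 6 + 1161.29ms (6/5)
9. 6967.742ms @ 36/5 + 1161.29ms (6/5)
10. 8129.032ms @ 42/5 + 1161.29ms (6/5)
11. 9290.323ms @ 48/5 + 2322.581ms (12/5)
12. 11612.903ms @ 12 + 2903.226ms (3)
13. 14516.129ms @ 15 + 2903.226ms (3)

note 10 onset = 42/5b = 8129.032ms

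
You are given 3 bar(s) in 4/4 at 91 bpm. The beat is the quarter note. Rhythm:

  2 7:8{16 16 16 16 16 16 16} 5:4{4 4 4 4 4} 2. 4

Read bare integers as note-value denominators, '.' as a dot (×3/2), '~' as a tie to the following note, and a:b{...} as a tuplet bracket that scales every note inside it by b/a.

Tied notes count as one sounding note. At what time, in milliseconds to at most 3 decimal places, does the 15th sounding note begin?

1. 0.0ms @ 0 + 1318.681ms (2)
2. 1318.681ms @ 2 + 188.383ms (2/7)
3. 1507.064ms @ 16/7 + 188.383ms (2/7)
4. 1695.447ms @ 18/7 + 188.383ms (2/7)
5. 1883.83ms @ 20/7 + 188.383ms (2/7)
6. 2072.214ms @ 22/7 + 188.383ms (2/7)
7. 2260.597ms @ 24/7 + 188.383ms (2/7)
8. 2448.98ms @ 26/7 + 188.383ms (2/7)
9. 2637.363ms @ 4 + 527.473ms (4/5)
10. 3164.835ms @ 24/5 + 527.473ms (4/5)
11. 3692.308ms @ 28/5 + 527.473ms (4/5)
12. 4219.78ms @ 32/5 + 527.473ms (4/5)
13. 4747.253ms @ 36/5 + 527.473ms (4/5)
14. 5274.725ms @ 8 + 1978.022ms (3)
15. 7252.747ms @ 11 + 659.341ms (1)

note 15 onset = 11b = 7252.747ms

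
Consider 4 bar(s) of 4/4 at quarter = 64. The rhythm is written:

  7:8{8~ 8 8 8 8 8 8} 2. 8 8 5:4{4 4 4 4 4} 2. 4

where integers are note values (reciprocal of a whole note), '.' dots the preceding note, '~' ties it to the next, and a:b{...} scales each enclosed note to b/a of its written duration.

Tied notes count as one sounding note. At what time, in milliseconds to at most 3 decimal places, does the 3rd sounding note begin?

note 3 onset = 12/7b = 1607.143ms

1. 0.0ms @ 0 + 1071.429ms (8/7)
2. 1071.429ms @ 8/7 + 535.714ms (4/7)
3. 1607.143ms @ 12/7 + 535.714ms (4/7)
4. 2142.857ms @ 16/7 + 535.714ms (4/7)
5. 2678.571ms @ 20/7 + 535.714ms (4/7)
6. 3214.286ms @ 24/7 + 535.714ms (4/7)
7. 3750.0ms @ 4 + 2812.5ms (3)
8. 6562.5ms @ 7 + 468.75ms (1/2)
9. 7031.25ms @ 15/2 + 468.75ms (1/2)
10. 7500.0ms @ 8 + 750.0ms (4/5)
11. 8250.0ms @ 44/5 + 750.0ms (4/5)
12. 9000.0ms @ 48/5 + 750.0ms (4/5)
13. 9750.0ms @ 52/5 + 750.0ms (4/5)
14. 10500.0ms @ 56/5 + 750.0ms (4/5)
15. 11250.0ms @ 12 + 2812.5ms (3)
16. 14062.5ms @ 15 + 937.5ms (1)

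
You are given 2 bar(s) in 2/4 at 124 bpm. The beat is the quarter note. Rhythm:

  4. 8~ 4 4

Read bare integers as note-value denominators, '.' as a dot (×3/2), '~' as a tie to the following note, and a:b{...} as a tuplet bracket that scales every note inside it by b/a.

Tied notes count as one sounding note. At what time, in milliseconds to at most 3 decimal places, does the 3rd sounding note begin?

1. 0.0ms @ 0 + 725.806ms (3/2)
2. 725.806ms @ 3/2 + 725.806ms (3/2)
3. 1451.613ms @ 3 + 483.871ms (1)

note 3 onset = 3b = 1451.613ms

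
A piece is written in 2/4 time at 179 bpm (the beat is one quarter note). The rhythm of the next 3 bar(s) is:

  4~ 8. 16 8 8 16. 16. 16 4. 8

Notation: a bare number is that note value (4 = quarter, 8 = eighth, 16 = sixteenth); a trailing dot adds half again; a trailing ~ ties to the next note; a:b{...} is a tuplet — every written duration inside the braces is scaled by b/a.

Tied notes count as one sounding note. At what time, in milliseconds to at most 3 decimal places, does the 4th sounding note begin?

1. 0.0ms @ 0 + 586.592ms (7/4)
2. 586.592ms @ 7/4 + 83.799ms (1/4)
3. 670.391ms @ 2 + 167.598ms (1/2)
4. 837.989ms @ 5/2 + 167.598ms (1/2)
5. 1005.587ms @ 3 + 125.698ms (3/8)
6. 1131.285ms @ 27/8 + 125.698ms (3/8)
7. 1256.983ms @ 15/4 + 83.799ms (1/4)
8. 1340.782ms @ 4 + 502.793ms (3/2)
9. 1843.575ms @ 11/2 + 167.598ms (1/2)

note 4 onset = 5/2b = 837.989ms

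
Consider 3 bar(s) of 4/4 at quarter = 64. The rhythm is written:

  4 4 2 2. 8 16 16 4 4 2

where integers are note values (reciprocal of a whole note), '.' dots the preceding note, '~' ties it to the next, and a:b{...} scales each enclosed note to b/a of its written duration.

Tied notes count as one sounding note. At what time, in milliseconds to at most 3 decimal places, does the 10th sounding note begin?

note 10 onset = 10b = 9375.0ms

1. 0.0ms @ 0 + 937.5ms (1)
2. 937.5ms @ 1 + 937.5ms (1)
3. 1875.0ms @ 2 + 1875.0ms (2)
4. 3750.0ms @ 4 + 2812.5ms (3)
5. 6562.5ms @ 7 + 468.75ms (1/2)
6. 7031.25ms @ 15/2 + 234.375ms (1/4)
7. 7265.625ms @ 31/4 + 234.375ms (1/4)
8. 7500.0ms @ 8 + 937.5ms (1)
9. 8437.5ms @ 9 + 937.5ms (1)
10. 9375.0ms @ 10 + 1875.0ms (2)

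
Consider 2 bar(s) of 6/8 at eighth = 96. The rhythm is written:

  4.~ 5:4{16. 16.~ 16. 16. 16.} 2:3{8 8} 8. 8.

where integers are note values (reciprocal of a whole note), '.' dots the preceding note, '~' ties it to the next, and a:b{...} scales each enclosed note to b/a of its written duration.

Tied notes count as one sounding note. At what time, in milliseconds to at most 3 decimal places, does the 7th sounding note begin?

1. 0.0ms @ 0 + 2250.0ms (18/5)
2. 2250.0ms @ 18/5 + 750.0ms (6/5)
3. 3000.0ms @ 24/5 + 375.0ms (3/5)
4. 3375.0ms @ 27/5 + 375.0ms (3/5)
5. 3750.0ms @ 6 + 937.5ms (3/2)
6. 4687.5ms @ 15/2 + 937.5ms (3/2)
7. 5625.0ms @ 9 + 937.5ms (3/2)
8. 6562.5ms @ 21/2 + 937.5ms (3/2)

note 7 onset = 9b = 5625.0ms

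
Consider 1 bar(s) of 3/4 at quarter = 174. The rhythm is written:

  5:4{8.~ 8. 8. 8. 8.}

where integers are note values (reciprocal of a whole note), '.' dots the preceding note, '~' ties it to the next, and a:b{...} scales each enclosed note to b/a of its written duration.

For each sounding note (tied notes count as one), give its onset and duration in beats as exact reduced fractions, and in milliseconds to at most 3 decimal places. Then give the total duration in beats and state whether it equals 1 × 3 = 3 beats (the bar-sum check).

1) 0.0ms=0b +413.793ms=6/5b
2) 413.793ms=6/5b +206.897ms=3/5b
3) 620.69ms=9/5b +206.897ms=3/5b
4) 827.586ms=12/5b +206.897ms=3/5b
Σ=3b of 3 (174bpm 3/4) — PASS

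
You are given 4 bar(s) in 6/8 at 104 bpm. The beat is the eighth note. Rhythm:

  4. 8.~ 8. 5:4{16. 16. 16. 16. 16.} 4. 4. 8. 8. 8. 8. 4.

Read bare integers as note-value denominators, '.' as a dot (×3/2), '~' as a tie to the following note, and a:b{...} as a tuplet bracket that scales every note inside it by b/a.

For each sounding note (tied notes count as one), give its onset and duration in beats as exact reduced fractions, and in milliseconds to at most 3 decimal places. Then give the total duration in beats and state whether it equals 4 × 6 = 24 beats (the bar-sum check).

1) 0.0ms=0b +1730.769ms=3b
2) 1730.769ms=3b +1730.769ms=3b
3) 3461.538ms=6b +346.154ms=3/5b
4) 3807.692ms=33/5b +346.154ms=3/5b
5) 4153.846ms=36/5b +346.154ms=3/5b
6) 4500.0ms=39/5b +346.154ms=3/5b
7) 4846.154ms=42/5b +346.154ms=3/5b
8) 5192.308ms=9b +1730.769ms=3b
9) 6923.077ms=12b +1730.769ms=3b
10) 8653.846ms=15b +865.385ms=3/2b
11) 9519.231ms=33/2b +865.385ms=3/2b
12) 10384.615ms=18b +865.385ms=3/2b
13) 11250.0ms=39/2b +865.385ms=3/2b
14) 12115.385ms=21b +1730.769ms=3b
Σ=24b of 24 (104bpm 6/8) — PASS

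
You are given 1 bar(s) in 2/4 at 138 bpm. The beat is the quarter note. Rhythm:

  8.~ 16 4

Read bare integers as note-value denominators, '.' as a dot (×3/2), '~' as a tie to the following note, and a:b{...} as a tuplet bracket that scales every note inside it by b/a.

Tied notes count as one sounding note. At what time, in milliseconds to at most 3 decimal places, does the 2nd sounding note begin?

1. 0.0ms @ 0 + 434.783ms (1)
2. 434.783ms @ 1 + 434.783ms (1)

note 2 onset = 1b = 434.783ms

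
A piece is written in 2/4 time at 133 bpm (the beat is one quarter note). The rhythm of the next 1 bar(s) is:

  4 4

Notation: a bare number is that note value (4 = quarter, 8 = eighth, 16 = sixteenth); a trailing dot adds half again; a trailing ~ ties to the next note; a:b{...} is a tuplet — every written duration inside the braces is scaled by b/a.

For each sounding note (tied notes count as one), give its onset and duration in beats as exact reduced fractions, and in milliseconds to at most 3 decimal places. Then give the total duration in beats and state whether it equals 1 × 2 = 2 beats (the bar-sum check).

1) 0.0ms=0b +451.128ms=1b
2) 451.128ms=1b +451.128ms=1b
Σ=2b of 2 (133bpm 2/4) — PASS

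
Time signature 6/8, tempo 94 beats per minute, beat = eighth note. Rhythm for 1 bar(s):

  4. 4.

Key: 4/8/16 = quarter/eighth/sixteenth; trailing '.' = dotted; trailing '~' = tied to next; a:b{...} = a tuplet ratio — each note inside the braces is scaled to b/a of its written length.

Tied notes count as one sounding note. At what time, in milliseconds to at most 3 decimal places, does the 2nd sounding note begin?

note 2 onset = 3b = 1914.894ms

1. 0.0ms @ 0 + 1914.894ms (3)
2. 1914.894ms @ 3 + 1914.894ms (3)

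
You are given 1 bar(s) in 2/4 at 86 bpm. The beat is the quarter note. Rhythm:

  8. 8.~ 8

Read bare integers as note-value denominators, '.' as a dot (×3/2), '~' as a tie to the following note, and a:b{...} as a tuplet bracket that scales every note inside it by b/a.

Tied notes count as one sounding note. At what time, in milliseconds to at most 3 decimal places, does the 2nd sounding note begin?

1. 0.0ms @ 0 + 523.256ms (3/4)
2. 523.256ms @ 3/4 + 872.093ms (5/4)

note 2 onset = 3/4b = 523.256ms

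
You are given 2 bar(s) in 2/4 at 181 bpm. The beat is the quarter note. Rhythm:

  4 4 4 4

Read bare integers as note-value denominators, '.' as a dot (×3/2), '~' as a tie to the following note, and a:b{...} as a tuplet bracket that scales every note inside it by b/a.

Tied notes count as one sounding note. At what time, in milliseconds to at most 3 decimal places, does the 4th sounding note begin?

note 4 onset = 3b = 994.475ms

1. 0.0ms @ 0 + 331.492ms (1)
2. 331.492ms @ 1 + 331.492ms (1)
3. 662.983ms @ 2 + 331.492ms (1)
4. 994.475ms @ 3 + 331.492ms (1)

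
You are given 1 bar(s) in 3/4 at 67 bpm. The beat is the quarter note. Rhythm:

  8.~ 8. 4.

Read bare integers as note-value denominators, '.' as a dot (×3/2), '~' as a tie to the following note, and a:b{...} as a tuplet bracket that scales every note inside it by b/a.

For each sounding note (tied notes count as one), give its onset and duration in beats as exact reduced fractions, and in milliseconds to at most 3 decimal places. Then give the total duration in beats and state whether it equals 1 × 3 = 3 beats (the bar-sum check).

1) 0.0ms=0b +1343.284ms=3/2b
2) 1343.284ms=3/2b +1343.284ms=3/2b
Σ=3b of 3 (67bpm 3/4) — PASS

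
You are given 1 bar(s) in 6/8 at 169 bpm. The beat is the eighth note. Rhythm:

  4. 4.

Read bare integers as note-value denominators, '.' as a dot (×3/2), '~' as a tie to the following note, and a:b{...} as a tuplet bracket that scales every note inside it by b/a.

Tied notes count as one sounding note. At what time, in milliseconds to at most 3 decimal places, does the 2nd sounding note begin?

1. 0.0ms @ 0 + 1065.089ms (3)
2. 1065.089ms @ 3 + 1065.089ms (3)

note 2 onset = 3b = 1065.089ms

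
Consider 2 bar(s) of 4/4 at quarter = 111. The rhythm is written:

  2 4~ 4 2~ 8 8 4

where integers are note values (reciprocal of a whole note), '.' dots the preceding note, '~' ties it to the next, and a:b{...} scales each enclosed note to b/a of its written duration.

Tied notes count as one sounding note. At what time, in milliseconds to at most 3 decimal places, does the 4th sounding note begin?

1. 0.0ms @ 0 + 1081.081ms (2)
2. 1081.081ms @ 2 + 1081.081ms (2)
3. 2162.162ms @ 4 + 1351.351ms (5/2)
4. 3513.514ms @ 13/2 + 270.27ms (1/2)
5. 3783.784ms @ 7 + 540.541ms (1)

note 4 onset = 13/2b = 3513.514ms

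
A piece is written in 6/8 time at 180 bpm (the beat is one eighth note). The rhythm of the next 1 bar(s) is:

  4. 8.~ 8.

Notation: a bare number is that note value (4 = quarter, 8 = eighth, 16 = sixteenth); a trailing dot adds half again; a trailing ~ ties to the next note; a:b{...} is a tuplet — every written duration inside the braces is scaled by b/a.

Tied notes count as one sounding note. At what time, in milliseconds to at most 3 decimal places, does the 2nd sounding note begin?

note 2 onset = 3b = 1000.0ms

1. 0.0ms @ 0 + 1000.0ms (3)
2. 1000.0ms @ 3 + 1000.0ms (3)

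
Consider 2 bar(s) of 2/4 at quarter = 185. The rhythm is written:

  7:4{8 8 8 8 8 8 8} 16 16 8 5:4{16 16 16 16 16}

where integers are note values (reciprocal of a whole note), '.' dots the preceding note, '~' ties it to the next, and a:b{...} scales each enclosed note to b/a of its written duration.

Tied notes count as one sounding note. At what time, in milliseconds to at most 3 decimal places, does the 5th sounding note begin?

note 5 onset = 8/7b = 370.656ms

1. 0.0ms @ 0 + 92.664ms (2/7)
2. 92.664ms @ 2/7 + 92.664ms (2/7)
3. 185.328ms @ 4/7 + 92.664ms (2/7)
4. 277.992ms @ 6/7 + 92.664ms (2/7)
5. 370.656ms @ 8/7 + 92.664ms (2/7)
6. 463.32ms @ 10/7 + 92.664ms (2/7)
7. 555.985ms @ 12/7 + 92.664ms (2/7)
8. 648.649ms @ 2 + 81.081ms (1/4)
9. 729.73ms @ 9/4 + 81.081ms (1/4)
10. 810.811ms @ 5/2 + 162.162ms (1/2)
11. 972.973ms @ 3 + 64.865ms (1/5)
12. 1037.838ms @ 16/5 + 64.865ms (1/5)
13. 1102.703ms @ 17/5 + 64.865ms (1/5)
14. 1167.568ms @ 18/5 + 64.865ms (1/5)
15. 1232.432ms @ 19/5 + 64.865ms (1/5)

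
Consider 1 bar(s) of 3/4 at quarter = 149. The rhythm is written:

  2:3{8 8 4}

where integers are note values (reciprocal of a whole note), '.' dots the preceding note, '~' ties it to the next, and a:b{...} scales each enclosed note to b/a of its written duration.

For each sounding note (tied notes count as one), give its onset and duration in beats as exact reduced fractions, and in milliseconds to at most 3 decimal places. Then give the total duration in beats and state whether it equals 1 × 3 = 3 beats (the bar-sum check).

1) 0.0ms=0b +302.013ms=3/4b
2) 302.013ms=3/4b +302.013ms=3/4b
3) 604.027ms=3/2b +604.027ms=3/2b
Σ=3b of 3 (149bpm 3/4) — PASS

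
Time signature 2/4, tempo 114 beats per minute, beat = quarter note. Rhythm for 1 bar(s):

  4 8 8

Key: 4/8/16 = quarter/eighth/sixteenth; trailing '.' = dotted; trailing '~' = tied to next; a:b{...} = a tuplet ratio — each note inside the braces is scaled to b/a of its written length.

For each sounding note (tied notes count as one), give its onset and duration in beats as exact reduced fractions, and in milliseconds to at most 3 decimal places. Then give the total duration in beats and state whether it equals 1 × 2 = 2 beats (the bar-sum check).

1) 0.0ms=0b +526.316ms=1b
2) 526.316ms=1b +263.158ms=1/2b
3) 789.474ms=3/2b +263.158ms=1/2b
Σ=2b of 2 (114bpm 2/4) — PASS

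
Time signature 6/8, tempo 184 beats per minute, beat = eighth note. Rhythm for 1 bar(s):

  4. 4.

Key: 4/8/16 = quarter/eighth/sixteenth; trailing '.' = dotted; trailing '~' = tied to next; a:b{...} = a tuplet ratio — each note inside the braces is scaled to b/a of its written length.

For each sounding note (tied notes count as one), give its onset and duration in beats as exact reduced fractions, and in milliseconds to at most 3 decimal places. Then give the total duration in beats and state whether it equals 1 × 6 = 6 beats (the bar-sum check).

1) 0.0ms=0b +978.261ms=3b
2) 978.261ms=3b +978.261ms=3b
Σ=6b of 6 (184bpm 6/8) — PASS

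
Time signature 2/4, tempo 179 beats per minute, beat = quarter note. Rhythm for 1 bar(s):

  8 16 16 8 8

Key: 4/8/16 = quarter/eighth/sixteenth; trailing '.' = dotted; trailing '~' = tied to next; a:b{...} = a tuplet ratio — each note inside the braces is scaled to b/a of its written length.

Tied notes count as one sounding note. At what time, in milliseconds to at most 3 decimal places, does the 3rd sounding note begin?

1. 0.0ms @ 0 + 167.598ms (1/2)
2. 167.598ms @ 1/2 + 83.799ms (1/4)
3. 251.397ms @ 3/4 + 83.799ms (1/4)
4. 335.196ms @ 1 + 167.598ms (1/2)
5. 502.793ms @ 3/2 + 167.598ms (1/2)

note 3 onset = 3/4b = 251.397ms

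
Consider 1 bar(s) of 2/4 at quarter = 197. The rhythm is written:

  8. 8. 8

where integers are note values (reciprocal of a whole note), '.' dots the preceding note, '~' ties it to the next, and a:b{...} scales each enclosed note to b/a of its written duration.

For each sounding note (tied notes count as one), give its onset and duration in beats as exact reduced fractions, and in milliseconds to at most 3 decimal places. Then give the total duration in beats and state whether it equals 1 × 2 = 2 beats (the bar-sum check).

1) 0.0ms=0b +228.426ms=3/4b
2) 228.426ms=3/4b +228.426ms=3/4b
3) 456.853ms=3/2b +152.284ms=1/2b
Σ=2b of 2 (197bpm 2/4) — PASS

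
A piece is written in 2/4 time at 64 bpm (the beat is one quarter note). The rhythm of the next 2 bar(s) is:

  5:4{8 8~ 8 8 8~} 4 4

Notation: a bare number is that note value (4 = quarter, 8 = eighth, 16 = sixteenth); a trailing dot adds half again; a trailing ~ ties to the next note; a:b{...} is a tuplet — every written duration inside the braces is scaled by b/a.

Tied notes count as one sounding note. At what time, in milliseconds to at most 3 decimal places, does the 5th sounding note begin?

note 5 onset = 3b = 2812.5ms

1. 0.0ms @ 0 + 375.0ms (2/5)
2. 375.0ms @ 2/5 + 750.0ms (4/5)
3. 1125.0ms @ 6/5 + 375.0ms (2/5)
4. 1500.0ms @ 8/5 + 1312.5ms (7/5)
5. 2812.5ms @ 3 + 937.5ms (1)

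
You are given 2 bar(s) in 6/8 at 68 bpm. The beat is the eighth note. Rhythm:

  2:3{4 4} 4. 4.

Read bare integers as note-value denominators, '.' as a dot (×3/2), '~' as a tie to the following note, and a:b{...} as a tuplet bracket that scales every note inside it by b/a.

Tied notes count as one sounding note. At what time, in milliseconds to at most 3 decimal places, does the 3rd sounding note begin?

note 3 onset = 6b = 5294.118ms

1. 0.0ms @ 0 + 2647.059ms (3)
2. 2647.059ms @ 3 + 2647.059ms (3)
3. 5294.118ms @ 6 + 2647.059ms (3)
4. 7941.176ms @ 9 + 2647.059ms (3)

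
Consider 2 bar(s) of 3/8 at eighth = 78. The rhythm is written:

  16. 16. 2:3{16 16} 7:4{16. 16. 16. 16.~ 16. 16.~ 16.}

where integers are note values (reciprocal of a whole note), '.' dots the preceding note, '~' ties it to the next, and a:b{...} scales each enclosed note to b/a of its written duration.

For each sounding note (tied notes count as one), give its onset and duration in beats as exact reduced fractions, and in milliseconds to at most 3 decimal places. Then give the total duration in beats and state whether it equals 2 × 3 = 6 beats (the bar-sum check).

1) 0.0ms=0b +576.923ms=3/4b
2) 576.923ms=3/4b +576.923ms=3/4b
3) 1153.846ms=3/2b +576.923ms=3/4b
4) 1730.769ms=9/4b +576.923ms=3/4b
5) 2307.692ms=3b +329.67ms=3/7b
6) 2637.363ms=24/7b +329.67ms=3/7b
7) 2967.033ms=27/7b +329.67ms=3/7b
8) 3296.703ms=30/7b +659.341ms=6/7b
9) 3956.044ms=36/7b +659.341ms=6/7b
Σ=6b of 6 (78bpm 3/8) — PASS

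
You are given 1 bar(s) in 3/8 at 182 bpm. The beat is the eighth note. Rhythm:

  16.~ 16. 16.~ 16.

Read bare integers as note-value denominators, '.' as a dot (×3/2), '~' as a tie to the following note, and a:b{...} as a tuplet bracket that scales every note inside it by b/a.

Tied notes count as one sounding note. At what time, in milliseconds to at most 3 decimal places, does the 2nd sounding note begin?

note 2 onset = 3/2b = 494.505ms

1. 0.0ms @ 0 + 494.505ms (3/2)
2. 494.505ms @ 3/2 + 494.505ms (3/2)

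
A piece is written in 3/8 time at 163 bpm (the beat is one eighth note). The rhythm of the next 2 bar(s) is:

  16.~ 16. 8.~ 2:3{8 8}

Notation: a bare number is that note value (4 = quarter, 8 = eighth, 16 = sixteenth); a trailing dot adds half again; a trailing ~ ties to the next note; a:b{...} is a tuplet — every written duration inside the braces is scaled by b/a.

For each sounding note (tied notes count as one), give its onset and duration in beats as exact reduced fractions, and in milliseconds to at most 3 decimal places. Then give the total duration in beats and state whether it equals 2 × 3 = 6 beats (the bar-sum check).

1) 0.0ms=0b +552.147ms=3/2b
2) 552.147ms=3/2b +1104.294ms=3b
3) 1656.442ms=9/2b +552.147ms=3/2b
Σ=6b of 6 (163bpm 3/8) — PASS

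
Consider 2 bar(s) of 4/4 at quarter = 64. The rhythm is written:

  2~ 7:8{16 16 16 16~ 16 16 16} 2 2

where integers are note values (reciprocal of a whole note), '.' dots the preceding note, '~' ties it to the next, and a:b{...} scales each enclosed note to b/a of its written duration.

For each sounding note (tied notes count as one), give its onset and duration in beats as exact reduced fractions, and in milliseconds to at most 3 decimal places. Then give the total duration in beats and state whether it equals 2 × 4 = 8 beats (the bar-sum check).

1) 0.0ms=0b +2142.857ms=16/7b
2) 2142.857ms=16/7b +267.857ms=2/7b
3) 2410.714ms=18/7b +267.857ms=2/7b
4) 2678.571ms=20/7b +535.714ms=4/7b
5) 3214.286ms=24/7b +267.857ms=2/7b
6) 3482.143ms=26/7b +267.857ms=2/7b
7) 3750.0ms=4b +1875.0ms=2b
8) 5625.0ms=6b +1875.0ms=2b
Σ=8b of 8 (64bpm 4/4) — PASS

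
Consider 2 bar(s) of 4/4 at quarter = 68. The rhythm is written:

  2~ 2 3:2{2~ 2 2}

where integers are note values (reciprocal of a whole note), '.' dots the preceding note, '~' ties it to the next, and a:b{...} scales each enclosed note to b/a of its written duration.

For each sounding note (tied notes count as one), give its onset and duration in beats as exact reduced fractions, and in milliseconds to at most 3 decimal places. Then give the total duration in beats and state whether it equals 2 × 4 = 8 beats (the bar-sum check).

1) 0.0ms=0b +3529.412ms=4b
2) 3529.412ms=4b +2352.941ms=8/3b
3) 5882.353ms=20/3b +1176.471ms=4/3b
Σ=8b of 8 (68bpm 4/4) — PASS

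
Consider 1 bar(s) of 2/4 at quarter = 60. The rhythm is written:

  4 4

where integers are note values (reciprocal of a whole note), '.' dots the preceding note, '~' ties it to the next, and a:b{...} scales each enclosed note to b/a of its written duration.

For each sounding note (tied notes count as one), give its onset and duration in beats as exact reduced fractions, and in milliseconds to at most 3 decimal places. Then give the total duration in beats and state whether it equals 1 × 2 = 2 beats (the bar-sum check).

1) 0.0ms=0b +1000.0ms=1b
2) 1000.0ms=1b +1000.0ms=1b
Σ=2b of 2 (60bpm 2/4) — PASS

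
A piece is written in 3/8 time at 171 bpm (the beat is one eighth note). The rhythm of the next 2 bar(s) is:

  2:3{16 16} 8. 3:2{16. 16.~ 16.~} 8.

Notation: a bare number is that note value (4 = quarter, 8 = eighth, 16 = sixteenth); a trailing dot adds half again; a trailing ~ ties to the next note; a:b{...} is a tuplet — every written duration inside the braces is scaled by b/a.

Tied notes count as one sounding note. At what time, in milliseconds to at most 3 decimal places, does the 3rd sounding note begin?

1. 0.0ms @ 0 + 263.158ms (3/4)
2. 263.158ms @ 3/4 + 263.158ms (3/4)
3. 526.316ms @ 3/2 + 526.316ms (3/2)
4. 1052.632ms @ 3 + 175.439ms (1/2)
5. 1228.07ms @ 7/2 + 877.193ms (5/2)

note 3 onset = 3/2b = 526.316ms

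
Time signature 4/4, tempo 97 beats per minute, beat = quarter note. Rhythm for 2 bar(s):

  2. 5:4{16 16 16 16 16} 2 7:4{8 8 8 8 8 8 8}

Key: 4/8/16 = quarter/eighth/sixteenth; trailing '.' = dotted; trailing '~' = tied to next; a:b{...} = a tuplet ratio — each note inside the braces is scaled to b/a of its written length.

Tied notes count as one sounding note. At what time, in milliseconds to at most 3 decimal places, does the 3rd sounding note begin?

note 3 onset = 16/5b = 1979.381ms

1. 0.0ms @ 0 + 1855.67ms (3)
2. 1855.67ms @ 3 + 123.711ms (1/5)
3. 1979.381ms @ 16/5 + 123.711ms (1/5)
4. 2103.093ms @ 17/5 + 123.711ms (1/5)
5. 2226.804ms @ 18/5 + 123.711ms (1/5)
6. 2350.515ms @ 19/5 + 123.711ms (1/5)
7. 2474.227ms @ 4 + 1237.113ms (2)
8. 3711.34ms @ 6 + 176.73ms (2/7)
9. 3888.071ms @ 44/7 + 176.73ms (2/7)
10. 4064.801ms @ 46/7 + 176.73ms (2/7)
11. 4241.532ms @ 48/7 + 176.73ms (2/7)
12. 4418.262ms @ 50/7 + 176.73ms (2/7)
13. 4594.993ms @ 52/7 + 176.73ms (2/7)
14. 4771.723ms @ 54/7 + 176.73ms (2/7)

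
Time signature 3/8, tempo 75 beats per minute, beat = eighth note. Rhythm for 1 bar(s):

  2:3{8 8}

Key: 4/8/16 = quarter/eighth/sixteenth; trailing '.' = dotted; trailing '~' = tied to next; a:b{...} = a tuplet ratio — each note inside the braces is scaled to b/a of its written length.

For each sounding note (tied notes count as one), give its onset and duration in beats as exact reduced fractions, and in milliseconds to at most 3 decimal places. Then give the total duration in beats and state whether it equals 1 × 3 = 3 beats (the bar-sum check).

1) 0.0ms=0b +1200.0ms=3/2b
2) 1200.0ms=3/2b +1200.0ms=3/2b
Σ=3b of 3 (75bpm 3/8) — PASS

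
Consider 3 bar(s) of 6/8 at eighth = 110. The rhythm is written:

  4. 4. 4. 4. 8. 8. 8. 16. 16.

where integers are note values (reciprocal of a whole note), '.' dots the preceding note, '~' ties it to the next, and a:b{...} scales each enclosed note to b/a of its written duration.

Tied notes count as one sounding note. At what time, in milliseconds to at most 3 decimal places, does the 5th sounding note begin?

1. 0.0ms @ 0 + 1636.364ms (3)
2. 1636.364ms @ 3 + 1636.364ms (3)
3. 3272.727ms @ 6 + 1636.364ms (3)
4. 4909.091ms @ 9 + 1636.364ms (3)
5. 6545.455ms @ 12 + 818.182ms (3/2)
6. 7363.636ms @ 27/2 + 818.182ms (3/2)
7. 8181.818ms @ 15 + 818.182ms (3/2)
8. 9000.0ms @ 33/2 + 409.091ms (3/4)
9. 9409.091ms @ 69/4 + 409.091ms (3/4)

note 5 onset = 12b = 6545.455ms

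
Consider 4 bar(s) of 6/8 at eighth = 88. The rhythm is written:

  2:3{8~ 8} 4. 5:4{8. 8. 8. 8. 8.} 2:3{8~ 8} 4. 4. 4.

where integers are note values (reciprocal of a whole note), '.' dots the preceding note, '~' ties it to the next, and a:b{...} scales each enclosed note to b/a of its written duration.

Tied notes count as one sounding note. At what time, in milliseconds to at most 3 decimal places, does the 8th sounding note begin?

note 8 onset = 12b = 8181.818ms

1. 0.0ms @ 0 + 2045.455ms (3)
2. 2045.455ms @ 3 + 2045.455ms (3)
3. 4090.909ms @ 6 + 818.182ms (6/5)
4. 4909.091ms @ 36/5 + 818.182ms (6/5)
5. 5727.273ms @ 42/5 + 818.182ms (6/5)
6. 6545.455ms @ 48/5 + 818.182ms (6/5)
7. 7363.636ms @ 54/5 + 818.182ms (6/5)
8. 8181.818ms @ 12 + 2045.455ms (3)
9. 10227.273ms @ 15 + 2045.455ms (3)
10. 12272.727ms @ 18 + 2045.455ms (3)
11. 14318.182ms @ 21 + 2045.455ms (3)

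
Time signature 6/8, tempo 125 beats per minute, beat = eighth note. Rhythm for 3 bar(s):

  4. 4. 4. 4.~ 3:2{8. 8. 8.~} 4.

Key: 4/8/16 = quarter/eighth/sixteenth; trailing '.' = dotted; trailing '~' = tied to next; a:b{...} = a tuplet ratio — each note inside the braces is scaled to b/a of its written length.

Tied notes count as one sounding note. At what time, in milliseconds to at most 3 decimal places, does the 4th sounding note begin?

1. 0.0ms @ 0 + 1440.0ms (3)
2. 1440.0ms @ 3 + 1440.0ms (3)
3. 2880.0ms @ 6 + 1440.0ms (3)
4. 4320.0ms @ 9 + 1920.0ms (4)
5. 6240.0ms @ 13 + 480.0ms (1)
6. 6720.0ms @ 14 + 1920.0ms (4)

note 4 onset = 9b = 4320.0ms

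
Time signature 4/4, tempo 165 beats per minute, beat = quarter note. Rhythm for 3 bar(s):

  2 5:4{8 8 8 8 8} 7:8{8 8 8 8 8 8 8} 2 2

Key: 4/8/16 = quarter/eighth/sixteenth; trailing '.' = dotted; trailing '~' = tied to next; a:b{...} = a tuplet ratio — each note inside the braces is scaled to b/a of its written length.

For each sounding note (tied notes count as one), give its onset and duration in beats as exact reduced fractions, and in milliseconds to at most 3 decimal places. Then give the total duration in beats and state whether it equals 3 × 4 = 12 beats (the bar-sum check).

1) 0.0ms=0b +727.273ms=2b
2) 727.273ms=2b +145.455ms=2/5b
3) 872.727ms=12/5b +145.455ms=2/5b
4) 1018.182ms=14/5b +145.455ms=2/5b
5) 1163.636ms=16/5b +145.455ms=2/5b
6) 1309.091ms=18/5b +145.455ms=2/5b
7) 1454.545ms=4b +207.792ms=4/7b
8) 1662.338ms=32/7b +207.792ms=4/7b
9) 1870.13ms=36/7b +207.792ms=4/7b
10) 2077.922ms=40/7b +207.792ms=4/7b
11) 2285.714ms=44/7b +207.792ms=4/7b
12) 2493.506ms=48/7b +207.792ms=4/7b
13) 2701.299ms=52/7b +207.792ms=4/7b
14) 2909.091ms=8b +727.273ms=2b
15) 3636.364ms=10b +727.273ms=2b
Σ=12b of 12 (165bpm 4/4) — PASS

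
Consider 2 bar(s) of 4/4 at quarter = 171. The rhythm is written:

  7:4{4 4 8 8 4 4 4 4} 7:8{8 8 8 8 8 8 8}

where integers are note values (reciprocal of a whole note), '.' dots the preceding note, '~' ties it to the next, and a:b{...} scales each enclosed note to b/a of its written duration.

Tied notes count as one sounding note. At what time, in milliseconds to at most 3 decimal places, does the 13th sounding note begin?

1. 0.0ms @ 0 + 200.501ms (4/7)
2. 200.501ms @ 4/7 + 200.501ms (4/7)
3. 401.003ms @ 8/7 + 100.251ms (2/7)
4. 501.253ms @ 10/7 + 100.251ms (2/7)
5. 601.504ms @ 12/7 + 200.501ms (4/7)
6. 802.005ms @ 16/7 + 200.501ms (4/7)
7. 1002.506ms @ 20/7 + 200.501ms (4/7)
8. 1203.008ms @ 24/7 + 200.501ms (4/7)
9. 1403.509ms @ 4 + 200.501ms (4/7)
10. 1604.01ms @ 32/7 + 200.501ms (4/7)
11. 1804.511ms @ 36/7 + 200.501ms (4/7)
12. 2005.013ms @ 40/7 + 200.501ms (4/7)
13. 2205.514ms @ 44/7 + 200.501ms (4/7)
14. 2406.015ms @ 48/7 + 200.501ms (4/7)
15. 2606.516ms @ 52/7 + 200.501ms (4/7)

note 13 onset = 44/7b = 2205.514ms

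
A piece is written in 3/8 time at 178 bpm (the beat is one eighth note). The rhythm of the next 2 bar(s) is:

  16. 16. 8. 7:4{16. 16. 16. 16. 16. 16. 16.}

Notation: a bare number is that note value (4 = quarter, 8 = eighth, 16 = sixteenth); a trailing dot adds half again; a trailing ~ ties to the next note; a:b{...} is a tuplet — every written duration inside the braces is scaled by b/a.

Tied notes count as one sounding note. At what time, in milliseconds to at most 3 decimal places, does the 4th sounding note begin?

1. 0.0ms @ 0 + 252.809ms (3/4)
2. 252.809ms @ 3/4 + 252.809ms (3/4)
3. 505.618ms @ 3/2 + 505.618ms (3/2)
4. 1011.236ms @ 3 + 144.462ms (3/7)
5. 1155.698ms @ 24/7 + 144.462ms (3/7)
6. 1300.161ms @ 27/7 + 144.462ms (3/7)
7. 1444.623ms @ 30/7 + 144.462ms (3/7)
8. 1589.085ms @ 33/7 + 144.462ms (3/7)
9. 1733.547ms @ 36/7 + 144.462ms (3/7)
10. 1878.01ms @ 39/7 + 144.462ms (3/7)

note 4 onset = 3b = 1011.236ms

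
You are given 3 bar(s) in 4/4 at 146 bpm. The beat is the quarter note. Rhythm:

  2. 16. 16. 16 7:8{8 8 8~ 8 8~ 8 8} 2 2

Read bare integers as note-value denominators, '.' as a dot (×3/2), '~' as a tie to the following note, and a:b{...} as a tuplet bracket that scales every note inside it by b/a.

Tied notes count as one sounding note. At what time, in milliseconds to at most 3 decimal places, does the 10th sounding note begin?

note 10 onset = 8b = 3287.671ms

1. 0.0ms @ 0 + 1232.877ms (3)
2. 1232.877ms @ 3 + 154.11ms (3/8)
3. 1386.986ms @ 27/8 + 154.11ms (3/8)
4. 1541.096ms @ 15/4 + 102.74ms (1/4)
5. 1643.836ms @ 4 + 234.834ms (4/7)
6. 1878.669ms @ 32/7 + 234.834ms (4/7)
7. 2113.503ms @ 36/7 + 469.667ms (8/7)
8. 2583.17ms @ 44/7 + 469.667ms (8/7)
9. 3052.838ms @ 52/7 + 234.834ms (4/7)
10. 3287.671ms @ 8 + 821.918ms (2)
11. 4109.589ms @ 10 + 821.918ms (2)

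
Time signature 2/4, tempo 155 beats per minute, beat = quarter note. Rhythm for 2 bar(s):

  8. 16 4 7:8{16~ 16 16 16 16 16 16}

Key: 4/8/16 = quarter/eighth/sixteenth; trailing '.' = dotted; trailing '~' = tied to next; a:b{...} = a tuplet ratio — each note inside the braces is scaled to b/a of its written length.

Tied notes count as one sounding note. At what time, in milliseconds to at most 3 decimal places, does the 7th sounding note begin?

note 7 onset = 22/7b = 1216.59ms

1. 0.0ms @ 0 + 290.323ms (3/4)
2. 290.323ms @ 3/4 + 96.774ms (1/4)
3. 387.097ms @ 1 + 387.097ms (1)
4. 774.194ms @ 2 + 221.198ms (4/7)
5. 995.392ms @ 18/7 + 110.599ms (2/7)
6. 1105.991ms @ 20/7 + 110.599ms (2/7)
7. 1216.59ms @ 22/7 + 110.599ms (2/7)
8. 1327.189ms @ 24/7 + 110.599ms (2/7)
9. 1437.788ms @ 26/7 + 110.599ms (2/7)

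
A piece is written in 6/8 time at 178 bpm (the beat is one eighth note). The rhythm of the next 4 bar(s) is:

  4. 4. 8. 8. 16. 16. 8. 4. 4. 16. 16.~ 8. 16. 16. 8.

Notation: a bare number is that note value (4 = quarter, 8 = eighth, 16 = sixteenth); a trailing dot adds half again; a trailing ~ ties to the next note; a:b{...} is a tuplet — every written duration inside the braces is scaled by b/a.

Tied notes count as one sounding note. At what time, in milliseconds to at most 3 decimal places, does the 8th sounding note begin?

1. 0.0ms @ 0 + 1011.236ms (3)
2. 1011.236ms @ 3 + 1011.236ms (3)
3. 2022.472ms @ 6 + 505.618ms (3/2)
4. 2528.09ms @ 15/2 + 505.618ms (3/2)
5. 3033.708ms @ 9 + 252.809ms (3/4)
6. 3286.517ms @ 39/4 + 252.809ms (3/4)
7. 3539.326ms @ 21/2 + 505.618ms (3/2)
8. 4044.944ms @ 12 + 1011.236ms (3)
9. 5056.18ms @ 15 + 1011.236ms (3)
10. 6067.416ms @ 18 + 252.809ms (3/4)
11. 6320.225ms @ 75/4 + 758.427ms (9/4)
12. 7078.652ms @ 21 + 252.809ms (3/4)
13. 7331.461ms @ 87/4 + 252.809ms (3/4)
14. 7584.27ms @ 45/2 + 505.618ms (3/2)

note 8 onset = 12b = 4044.944ms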